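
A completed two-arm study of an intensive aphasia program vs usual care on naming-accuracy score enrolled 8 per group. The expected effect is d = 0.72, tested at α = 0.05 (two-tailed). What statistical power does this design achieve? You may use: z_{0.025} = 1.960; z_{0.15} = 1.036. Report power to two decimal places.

power ≈ 0.30

For two equal groups, power = Φ(d·√(n/2) − z_{α/2}).
d·√(n/2) = 0.72 × √(8/2) = 0.72 × 2.000 = 1.440.
z_β = 1.440 − 1.960 = -0.520.
Power = Φ(-0.520) = 0.302.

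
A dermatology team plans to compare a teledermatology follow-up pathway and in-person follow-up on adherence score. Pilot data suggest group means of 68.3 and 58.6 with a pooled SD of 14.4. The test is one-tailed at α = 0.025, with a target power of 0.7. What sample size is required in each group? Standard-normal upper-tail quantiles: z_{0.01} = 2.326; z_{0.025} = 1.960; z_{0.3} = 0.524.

n = 28 per group

Cohen's d = |M₁ − M₂| / SD_pooled = |68.3 − 58.6| / 14.4 = 9.7 / 14.4 = 0.674.
For two independent groups with equal n: n = 2·((z_{α} + z_β) / d)².
z_{α} + z_β = 1.960 + 0.524 = 2.484.
n = 2 × (2.484 / 0.674)² = 2 × 3.685² = 2 × 13.58 = 27.2.
Round up to the next whole participant.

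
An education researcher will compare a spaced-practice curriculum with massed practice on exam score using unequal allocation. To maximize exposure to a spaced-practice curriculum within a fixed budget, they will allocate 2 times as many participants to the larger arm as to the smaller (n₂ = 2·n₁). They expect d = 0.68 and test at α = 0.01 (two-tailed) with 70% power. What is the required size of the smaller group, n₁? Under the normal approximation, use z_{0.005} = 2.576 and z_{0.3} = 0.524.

With allocation ratio k = n₂/n₁ = 2, Var(x̄₁−x̄₂) = σ²(1/n₁ + 1/(k·n₁)) = σ²·(k+1)/(k·n₁).
So n₁ = (1 + 1/k)·((z_{α/2} + z_β)/d)² = 1.500 × (3.100/0.68)².
n₁ = 1.500 × 20.78 = 31.2.
Round up: n₁ = 32, giving n₂ = 2 × 32 = 64.

n₁ = 32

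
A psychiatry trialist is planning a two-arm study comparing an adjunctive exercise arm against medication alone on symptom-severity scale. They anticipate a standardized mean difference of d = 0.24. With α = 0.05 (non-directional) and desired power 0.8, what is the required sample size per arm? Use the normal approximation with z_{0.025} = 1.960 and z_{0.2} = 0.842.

n = 273 per group

For two independent groups with equal n: n = 2·((z_{α/2} + z_β) / d)².
z_{α/2} + z_β = 1.960 + 0.842 = 2.802.
n = 2 × (2.802 / 0.24)² = 2 × 11.675² = 2 × 136.31 = 272.6.
Round up to the next whole participant.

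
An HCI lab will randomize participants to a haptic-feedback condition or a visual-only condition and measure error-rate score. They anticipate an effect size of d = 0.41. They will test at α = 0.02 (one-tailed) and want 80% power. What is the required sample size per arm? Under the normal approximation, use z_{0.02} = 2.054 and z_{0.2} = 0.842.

For two independent groups with equal n: n = 2·((z_{α} + z_β) / d)².
z_{α} + z_β = 2.054 + 0.842 = 2.896.
n = 2 × (2.896 / 0.41)² = 2 × 7.063² = 2 × 49.89 = 99.8.
Round up to the next whole participant.

n = 100 per group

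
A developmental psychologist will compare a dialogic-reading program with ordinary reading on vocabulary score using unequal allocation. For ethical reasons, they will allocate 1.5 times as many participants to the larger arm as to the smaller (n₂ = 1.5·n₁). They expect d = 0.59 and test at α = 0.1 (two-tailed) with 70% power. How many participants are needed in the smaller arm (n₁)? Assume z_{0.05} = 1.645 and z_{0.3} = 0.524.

n₁ = 23

With allocation ratio k = n₂/n₁ = 1.5, Var(x̄₁−x̄₂) = σ²(1/n₁ + 1/(k·n₁)) = σ²·(k+1)/(k·n₁).
So n₁ = (1 + 1/k)·((z_{α/2} + z_β)/d)² = 1.667 × (2.169/0.59)².
n₁ = 1.667 × 13.51 = 22.5.
Round up: n₁ = 23, giving n₂ = ⌈1.5 × 23⌉ = ⌈34.5⌉ = 35.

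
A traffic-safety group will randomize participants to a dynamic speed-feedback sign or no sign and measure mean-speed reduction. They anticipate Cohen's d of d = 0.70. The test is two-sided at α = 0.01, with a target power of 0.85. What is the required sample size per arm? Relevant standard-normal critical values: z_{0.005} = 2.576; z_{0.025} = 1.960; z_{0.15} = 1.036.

n = 54 per group

For two independent groups with equal n: n = 2·((z_{α/2} + z_β) / d)².
z_{α/2} + z_β = 2.576 + 1.036 = 3.612.
n = 2 × (3.612 / 0.70)² = 2 × 5.160² = 2 × 26.63 = 53.3.
Round up to the next whole participant.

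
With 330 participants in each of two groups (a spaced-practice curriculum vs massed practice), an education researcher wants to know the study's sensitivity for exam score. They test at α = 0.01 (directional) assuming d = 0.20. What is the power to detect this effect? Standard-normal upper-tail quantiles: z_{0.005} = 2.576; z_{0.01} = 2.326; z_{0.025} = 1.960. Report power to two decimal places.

For two equal groups, power = Φ(d·√(n/2) − z_{α}).
d·√(n/2) = 0.20 × √(330/2) = 0.20 × 12.845 = 2.569.
z_β = 2.569 − 2.326 = 0.243.
Power = Φ(0.243) = 0.596.

power ≈ 0.60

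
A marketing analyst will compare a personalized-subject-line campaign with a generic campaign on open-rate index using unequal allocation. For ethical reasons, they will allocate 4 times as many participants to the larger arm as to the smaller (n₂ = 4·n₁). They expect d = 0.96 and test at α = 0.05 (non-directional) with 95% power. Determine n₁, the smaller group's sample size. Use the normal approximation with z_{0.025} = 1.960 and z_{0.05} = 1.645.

With allocation ratio k = n₂/n₁ = 4, Var(x̄₁−x̄₂) = σ²(1/n₁ + 1/(k·n₁)) = σ²·(k+1)/(k·n₁).
So n₁ = (1 + 1/k)·((z_{α/2} + z_β)/d)² = 1.250 × (3.605/0.96)².
n₁ = 1.250 × 14.10 = 17.6.
Round up: n₁ = 18, giving n₂ = 4 × 18 = 72.

n₁ = 18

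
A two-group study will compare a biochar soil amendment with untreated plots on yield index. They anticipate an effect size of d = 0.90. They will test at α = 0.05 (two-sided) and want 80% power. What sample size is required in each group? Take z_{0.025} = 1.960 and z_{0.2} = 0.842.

For two independent groups with equal n: n = 2·((z_{α/2} + z_β) / d)².
z_{α/2} + z_β = 1.960 + 0.842 = 2.802.
n = 2 × (2.802 / 0.90)² = 2 × 3.113² = 2 × 9.69 = 19.4.
Round up to the next whole participant.

n = 20 per group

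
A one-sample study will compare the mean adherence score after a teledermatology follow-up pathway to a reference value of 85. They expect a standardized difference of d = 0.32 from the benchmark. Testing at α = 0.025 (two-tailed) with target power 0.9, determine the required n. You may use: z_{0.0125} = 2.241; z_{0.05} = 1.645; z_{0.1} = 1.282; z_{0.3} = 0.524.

n = 122

For a one-sample test: n = ((z_{α/2} + z_β) / d)².
z_{α/2} + z_β = 2.241 + 1.282 = 3.523.
n = (3.523 / 0.32)² = 11.009² = 121.21.
Round up.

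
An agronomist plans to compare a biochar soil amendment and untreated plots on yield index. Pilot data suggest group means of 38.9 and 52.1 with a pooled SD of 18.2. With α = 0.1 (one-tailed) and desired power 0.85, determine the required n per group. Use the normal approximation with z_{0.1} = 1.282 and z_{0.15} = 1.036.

Cohen's d = |M₁ − M₂| / SD_pooled = |38.9 − 52.1| / 18.2 = 13.2 / 18.2 = 0.725.
For two independent groups with equal n: n = 2·((z_{α} + z_β) / d)².
z_{α} + z_β = 1.282 + 1.036 = 2.318.
n = 2 × (2.318 / 0.725)² = 2 × 3.197² = 2 × 10.22 = 20.4.
Round up to the next whole participant.

n = 21 per group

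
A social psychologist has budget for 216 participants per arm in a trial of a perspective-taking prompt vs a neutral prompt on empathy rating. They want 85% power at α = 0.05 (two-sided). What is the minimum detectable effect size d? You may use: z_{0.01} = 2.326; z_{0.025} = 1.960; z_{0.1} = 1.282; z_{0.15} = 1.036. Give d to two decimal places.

d_min ≈ 0.29

For two independent groups of n = 216 each: d_min = (z_{α/2} + z_β)·√(2/n).
z-sum = 1.960 + 1.036 = 2.996.
d_min = 2.996 × √(2/216) = 2.996 × 0.0962 = 0.288.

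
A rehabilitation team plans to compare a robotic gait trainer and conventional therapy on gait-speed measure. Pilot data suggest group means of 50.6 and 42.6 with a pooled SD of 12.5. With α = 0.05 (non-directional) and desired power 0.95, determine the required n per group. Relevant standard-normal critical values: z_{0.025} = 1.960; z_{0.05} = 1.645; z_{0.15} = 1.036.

Cohen's d = |M₁ − M₂| / SD_pooled = |50.6 − 42.6| / 12.5 = 8.0 / 12.5 = 0.640.
For two independent groups with equal n: n = 2·((z_{α/2} + z_β) / d)².
z_{α/2} + z_β = 1.960 + 1.645 = 3.605.
n = 2 × (3.605 / 0.640)² = 2 × 5.633² = 2 × 31.73 = 63.5.
Round up to the next whole participant.

n = 64 per group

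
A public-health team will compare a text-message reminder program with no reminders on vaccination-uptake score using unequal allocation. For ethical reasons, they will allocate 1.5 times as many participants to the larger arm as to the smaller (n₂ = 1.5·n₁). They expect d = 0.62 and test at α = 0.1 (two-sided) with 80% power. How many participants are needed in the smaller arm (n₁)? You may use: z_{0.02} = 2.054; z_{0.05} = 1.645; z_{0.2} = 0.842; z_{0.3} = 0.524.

n₁ = 27

With allocation ratio k = n₂/n₁ = 1.5, Var(x̄₁−x̄₂) = σ²(1/n₁ + 1/(k·n₁)) = σ²·(k+1)/(k·n₁).
So n₁ = (1 + 1/k)·((z_{α/2} + z_β)/d)² = 1.667 × (2.487/0.62)².
n₁ = 1.667 × 16.09 = 26.8.
Round up: n₁ = 27, giving n₂ = ⌈1.5 × 27⌉ = ⌈40.5⌉ = 41.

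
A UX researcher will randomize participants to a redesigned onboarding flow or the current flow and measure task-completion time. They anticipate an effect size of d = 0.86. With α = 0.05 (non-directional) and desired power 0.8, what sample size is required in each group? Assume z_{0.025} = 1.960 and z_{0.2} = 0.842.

n = 22 per group

For two independent groups with equal n: n = 2·((z_{α/2} + z_β) / d)².
z_{α/2} + z_β = 1.960 + 0.842 = 2.802.
n = 2 × (2.802 / 0.86)² = 2 × 3.258² = 2 × 10.62 = 21.2.
Round up to the next whole participant.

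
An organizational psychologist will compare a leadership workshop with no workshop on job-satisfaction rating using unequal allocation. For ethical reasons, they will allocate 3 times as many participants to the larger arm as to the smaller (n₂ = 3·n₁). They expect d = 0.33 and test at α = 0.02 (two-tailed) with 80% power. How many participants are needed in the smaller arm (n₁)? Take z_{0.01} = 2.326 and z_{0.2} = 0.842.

n₁ = 123

With allocation ratio k = n₂/n₁ = 3, Var(x̄₁−x̄₂) = σ²(1/n₁ + 1/(k·n₁)) = σ²·(k+1)/(k·n₁).
So n₁ = (1 + 1/k)·((z_{α/2} + z_β)/d)² = 1.333 × (3.168/0.33)².
n₁ = 1.333 × 92.16 = 122.9.
Round up: n₁ = 123, giving n₂ = 3 × 123 = 369.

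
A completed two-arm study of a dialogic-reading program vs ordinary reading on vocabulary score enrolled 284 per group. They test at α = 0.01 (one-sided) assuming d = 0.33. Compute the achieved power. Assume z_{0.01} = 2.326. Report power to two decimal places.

For two equal groups, power = Φ(d·√(n/2) − z_{α}).
d·√(n/2) = 0.33 × √(284/2) = 0.33 × 11.916 = 3.932.
z_β = 3.932 − 2.326 = 1.606.
Power = Φ(1.606) = 0.946.

power ≈ 0.95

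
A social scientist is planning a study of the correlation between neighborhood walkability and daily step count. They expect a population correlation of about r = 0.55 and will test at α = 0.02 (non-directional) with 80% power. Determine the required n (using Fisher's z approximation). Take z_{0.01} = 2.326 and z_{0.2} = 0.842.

Fisher's z: C = ½·ln((1+r)/(1−r)) = ½·ln(3.4444) = 0.6184.
n = ((z_{α/2} + z_β)/C)² + 3.
(2.326 + 0.842) / 0.6184 = 3.168 / 0.6184 = 5.123.
n = 5.123² + 3 = 26.24 + 3 = 29.2.
Round up.

n = 30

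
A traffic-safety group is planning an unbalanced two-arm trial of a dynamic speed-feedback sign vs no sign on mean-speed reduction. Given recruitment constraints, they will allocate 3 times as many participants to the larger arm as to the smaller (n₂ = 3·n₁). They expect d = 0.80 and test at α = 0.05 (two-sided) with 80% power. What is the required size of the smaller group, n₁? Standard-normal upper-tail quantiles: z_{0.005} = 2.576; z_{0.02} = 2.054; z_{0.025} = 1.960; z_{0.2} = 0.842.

With allocation ratio k = n₂/n₁ = 3, Var(x̄₁−x̄₂) = σ²(1/n₁ + 1/(k·n₁)) = σ²·(k+1)/(k·n₁).
So n₁ = (1 + 1/k)·((z_{α/2} + z_β)/d)² = 1.333 × (2.802/0.80)².
n₁ = 1.333 × 12.27 = 16.4.
Round up: n₁ = 17, giving n₂ = 3 × 17 = 51.

n₁ = 17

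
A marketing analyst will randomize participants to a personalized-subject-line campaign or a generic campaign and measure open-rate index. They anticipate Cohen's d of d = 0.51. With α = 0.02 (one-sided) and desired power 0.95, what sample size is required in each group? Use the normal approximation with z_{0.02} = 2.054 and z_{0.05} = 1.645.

For two independent groups with equal n: n = 2·((z_{α} + z_β) / d)².
z_{α} + z_β = 2.054 + 1.645 = 3.699.
n = 2 × (3.699 / 0.51)² = 2 × 7.253² = 2 × 52.61 = 105.2.
Round up to the next whole participant.

n = 106 per group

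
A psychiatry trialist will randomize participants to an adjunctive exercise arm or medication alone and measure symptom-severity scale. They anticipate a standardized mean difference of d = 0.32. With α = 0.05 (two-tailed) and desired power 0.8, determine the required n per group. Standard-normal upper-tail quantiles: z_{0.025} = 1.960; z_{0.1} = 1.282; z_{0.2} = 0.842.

For two independent groups with equal n: n = 2·((z_{α/2} + z_β) / d)².
z_{α/2} + z_β = 1.960 + 0.842 = 2.802.
n = 2 × (2.802 / 0.32)² = 2 × 8.756² = 2 × 76.67 = 153.3.
Round up to the next whole participant.

n = 154 per group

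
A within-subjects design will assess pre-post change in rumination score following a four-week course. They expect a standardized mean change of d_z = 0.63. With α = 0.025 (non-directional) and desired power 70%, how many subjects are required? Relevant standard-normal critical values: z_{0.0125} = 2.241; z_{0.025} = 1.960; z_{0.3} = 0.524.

n = 20 pairs

For a paired (one-sample on differences) test: n = ((z_{α/2} + z_β) / d)².
z_{α/2} + z_β = 2.241 + 0.524 = 2.765.
n = (2.765 / 0.63)² = 4.389² = 19.26.
Round up.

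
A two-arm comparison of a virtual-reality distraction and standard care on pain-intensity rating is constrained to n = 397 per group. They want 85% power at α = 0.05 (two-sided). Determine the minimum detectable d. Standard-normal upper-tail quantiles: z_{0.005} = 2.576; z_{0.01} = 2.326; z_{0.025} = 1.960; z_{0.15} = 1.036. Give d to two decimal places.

For two independent groups of n = 397 each: d_min = (z_{α/2} + z_β)·√(2/n).
z-sum = 1.960 + 1.036 = 2.996.
d_min = 2.996 × √(2/397) = 2.996 × 0.0710 = 0.213.

d_min ≈ 0.21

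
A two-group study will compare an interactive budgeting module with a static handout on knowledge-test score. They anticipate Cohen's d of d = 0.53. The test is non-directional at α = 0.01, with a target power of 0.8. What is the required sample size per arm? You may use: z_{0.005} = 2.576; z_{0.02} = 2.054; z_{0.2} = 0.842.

n = 84 per group

For two independent groups with equal n: n = 2·((z_{α/2} + z_β) / d)².
z_{α/2} + z_β = 2.576 + 0.842 = 3.418.
n = 2 × (3.418 / 0.53)² = 2 × 6.449² = 2 × 41.59 = 83.2.
Round up to the next whole participant.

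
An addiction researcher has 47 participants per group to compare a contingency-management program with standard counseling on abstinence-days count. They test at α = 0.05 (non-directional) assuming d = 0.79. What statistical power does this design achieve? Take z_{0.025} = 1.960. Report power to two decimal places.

power ≈ 0.97

For two equal groups, power = Φ(d·√(n/2) − z_{α/2}).
d·√(n/2) = 0.79 × √(47/2) = 0.79 × 4.848 = 3.830.
z_β = 3.830 − 1.960 = 1.870.
Power = Φ(1.870) = 0.969.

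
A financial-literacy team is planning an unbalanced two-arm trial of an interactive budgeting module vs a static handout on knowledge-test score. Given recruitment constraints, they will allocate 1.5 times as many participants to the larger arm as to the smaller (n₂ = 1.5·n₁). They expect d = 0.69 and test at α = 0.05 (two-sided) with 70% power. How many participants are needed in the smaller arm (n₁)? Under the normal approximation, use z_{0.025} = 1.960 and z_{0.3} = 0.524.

With allocation ratio k = n₂/n₁ = 1.5, Var(x̄₁−x̄₂) = σ²(1/n₁ + 1/(k·n₁)) = σ²·(k+1)/(k·n₁).
So n₁ = (1 + 1/k)·((z_{α/2} + z_β)/d)² = 1.667 × (2.484/0.69)².
n₁ = 1.667 × 12.96 = 21.6.
Round up: n₁ = 22, giving n₂ = 1.5 × 22 = 33.

n₁ = 22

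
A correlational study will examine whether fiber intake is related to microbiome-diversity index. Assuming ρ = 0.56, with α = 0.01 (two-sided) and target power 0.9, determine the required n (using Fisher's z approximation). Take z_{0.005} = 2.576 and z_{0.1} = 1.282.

Fisher's z: C = ½·ln((1+r)/(1−r)) = ½·ln(3.5455) = 0.6328.
n = ((z_{α/2} + z_β)/C)² + 3.
(2.576 + 1.282) / 0.6328 = 3.858 / 0.6328 = 6.097.
n = 6.097² + 3 = 37.17 + 3 = 40.2.
Round up.

n = 41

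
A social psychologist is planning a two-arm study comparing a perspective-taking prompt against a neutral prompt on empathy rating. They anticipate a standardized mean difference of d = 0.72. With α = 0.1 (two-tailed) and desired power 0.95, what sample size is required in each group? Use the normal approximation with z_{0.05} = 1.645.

n = 42 per group

For two independent groups with equal n: n = 2·((z_{α/2} + z_β) / d)².
z_{α/2} + z_β = 1.645 + 1.645 = 3.290.
n = 2 × (3.290 / 0.72)² = 2 × 4.569² = 2 × 20.88 = 41.8.
Round up to the next whole participant.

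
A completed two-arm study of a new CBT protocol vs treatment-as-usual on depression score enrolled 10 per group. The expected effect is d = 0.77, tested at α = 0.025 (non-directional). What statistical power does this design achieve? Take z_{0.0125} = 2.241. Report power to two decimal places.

power ≈ 0.30

For two equal groups, power = Φ(d·√(n/2) − z_{α/2}).
d·√(n/2) = 0.77 × √(10/2) = 0.77 × 2.236 = 1.722.
z_β = 1.722 − 2.241 = -0.519.
Power = Φ(-0.519) = 0.302.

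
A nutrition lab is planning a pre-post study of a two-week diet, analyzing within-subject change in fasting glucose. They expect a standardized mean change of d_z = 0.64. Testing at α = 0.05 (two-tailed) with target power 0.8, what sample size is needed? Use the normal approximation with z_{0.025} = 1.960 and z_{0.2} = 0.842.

n = 20 pairs

For a paired (one-sample on differences) test: n = ((z_{α/2} + z_β) / d)².
z_{α/2} + z_β = 1.960 + 0.842 = 2.802.
n = (2.802 / 0.64)² = 4.378² = 19.17.
Round up.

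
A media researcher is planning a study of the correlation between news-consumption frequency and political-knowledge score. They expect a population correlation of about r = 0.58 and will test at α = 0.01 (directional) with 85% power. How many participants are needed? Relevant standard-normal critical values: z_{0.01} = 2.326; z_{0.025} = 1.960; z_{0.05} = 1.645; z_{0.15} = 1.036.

n = 29

Fisher's z: C = ½·ln((1+r)/(1−r)) = ½·ln(3.7619) = 0.6625.
n = ((z_{α} + z_β)/C)² + 3.
(2.326 + 1.036) / 0.6625 = 3.362 / 0.6625 = 5.075.
n = 5.075² + 3 = 25.75 + 3 = 28.8.
Round up.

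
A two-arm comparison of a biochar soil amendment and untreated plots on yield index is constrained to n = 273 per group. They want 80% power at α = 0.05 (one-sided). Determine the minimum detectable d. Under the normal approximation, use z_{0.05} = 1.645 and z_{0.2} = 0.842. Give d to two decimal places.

d_min ≈ 0.21

For two independent groups of n = 273 each: d_min = (z_{α} + z_β)·√(2/n).
z-sum = 1.645 + 0.842 = 2.487.
d_min = 2.487 × √(2/273) = 2.487 × 0.0856 = 0.213.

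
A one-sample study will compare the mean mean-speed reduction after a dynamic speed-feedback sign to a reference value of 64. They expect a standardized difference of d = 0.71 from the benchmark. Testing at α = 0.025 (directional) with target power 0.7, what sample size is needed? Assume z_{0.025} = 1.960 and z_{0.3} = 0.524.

For a one-sample test: n = ((z_{α} + z_β) / d)².
z_{α} + z_β = 1.960 + 0.524 = 2.484.
n = (2.484 / 0.71)² = 3.499² = 12.24.
Round up.

n = 13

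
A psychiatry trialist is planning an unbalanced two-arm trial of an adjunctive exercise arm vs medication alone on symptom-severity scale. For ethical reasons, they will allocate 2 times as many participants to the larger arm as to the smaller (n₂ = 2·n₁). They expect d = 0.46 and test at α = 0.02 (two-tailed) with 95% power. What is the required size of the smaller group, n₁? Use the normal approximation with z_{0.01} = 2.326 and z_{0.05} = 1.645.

With allocation ratio k = n₂/n₁ = 2, Var(x̄₁−x̄₂) = σ²(1/n₁ + 1/(k·n₁)) = σ²·(k+1)/(k·n₁).
So n₁ = (1 + 1/k)·((z_{α/2} + z_β)/d)² = 1.500 × (3.971/0.46)².
n₁ = 1.500 × 74.52 = 111.8.
Round up: n₁ = 112, giving n₂ = 2 × 112 = 224.

n₁ = 112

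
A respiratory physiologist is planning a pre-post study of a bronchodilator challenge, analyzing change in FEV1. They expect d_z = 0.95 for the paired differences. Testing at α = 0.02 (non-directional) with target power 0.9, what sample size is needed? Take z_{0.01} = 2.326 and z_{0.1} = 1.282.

For a paired (one-sample on differences) test: n = ((z_{α/2} + z_β) / d)².
z_{α/2} + z_β = 2.326 + 1.282 = 3.608.
n = (3.608 / 0.95)² = 3.798² = 14.42.
Round up.

n = 15 pairs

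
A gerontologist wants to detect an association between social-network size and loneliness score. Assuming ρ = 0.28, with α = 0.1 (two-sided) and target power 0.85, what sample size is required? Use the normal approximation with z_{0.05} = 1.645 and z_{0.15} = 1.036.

Fisher's z: C = ½·ln((1+r)/(1−r)) = ½·ln(1.7778) = 0.2877.
n = ((z_{α/2} + z_β)/C)² + 3.
(1.645 + 1.036) / 0.2877 = 2.681 / 0.2877 = 9.319.
n = 9.319² + 3 = 86.84 + 3 = 89.8.
Round up.

n = 90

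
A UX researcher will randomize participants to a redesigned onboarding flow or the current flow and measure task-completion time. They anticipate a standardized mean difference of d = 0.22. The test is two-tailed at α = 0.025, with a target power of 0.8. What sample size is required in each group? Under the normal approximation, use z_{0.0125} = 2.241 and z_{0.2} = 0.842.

For two independent groups with equal n: n = 2·((z_{α/2} + z_β) / d)².
z_{α/2} + z_β = 2.241 + 0.842 = 3.083.
n = 2 × (3.083 / 0.22)² = 2 × 14.014² = 2 × 196.38 = 392.8.
Round up to the next whole participant.

n = 393 per group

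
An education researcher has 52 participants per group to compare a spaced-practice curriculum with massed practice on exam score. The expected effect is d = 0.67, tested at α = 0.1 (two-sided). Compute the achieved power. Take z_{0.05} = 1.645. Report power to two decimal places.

power ≈ 0.96

For two equal groups, power = Φ(d·√(n/2) − z_{α/2}).
d·√(n/2) = 0.67 × √(52/2) = 0.67 × 5.099 = 3.416.
z_β = 3.416 − 1.645 = 1.771.
Power = Φ(1.771) = 0.962.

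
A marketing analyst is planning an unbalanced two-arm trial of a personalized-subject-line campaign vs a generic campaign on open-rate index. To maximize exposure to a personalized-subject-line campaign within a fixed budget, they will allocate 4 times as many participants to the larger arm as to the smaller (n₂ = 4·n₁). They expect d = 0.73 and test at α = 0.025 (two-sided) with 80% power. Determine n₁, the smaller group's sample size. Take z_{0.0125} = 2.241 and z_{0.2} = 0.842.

With allocation ratio k = n₂/n₁ = 4, Var(x̄₁−x̄₂) = σ²(1/n₁ + 1/(k·n₁)) = σ²·(k+1)/(k·n₁).
So n₁ = (1 + 1/k)·((z_{α/2} + z_β)/d)² = 1.250 × (3.083/0.73)².
n₁ = 1.250 × 17.84 = 22.3.
Round up: n₁ = 23, giving n₂ = 4 × 23 = 92.

n₁ = 23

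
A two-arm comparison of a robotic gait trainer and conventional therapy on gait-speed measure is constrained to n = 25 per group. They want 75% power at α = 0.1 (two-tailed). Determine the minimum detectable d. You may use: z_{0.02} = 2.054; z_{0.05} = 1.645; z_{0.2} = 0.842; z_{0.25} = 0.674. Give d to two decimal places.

d_min ≈ 0.66

For two independent groups of n = 25 each: d_min = (z_{α/2} + z_β)·√(2/n).
z-sum = 1.645 + 0.674 = 2.319.
d_min = 2.319 × √(2/25) = 2.319 × 0.2828 = 0.656.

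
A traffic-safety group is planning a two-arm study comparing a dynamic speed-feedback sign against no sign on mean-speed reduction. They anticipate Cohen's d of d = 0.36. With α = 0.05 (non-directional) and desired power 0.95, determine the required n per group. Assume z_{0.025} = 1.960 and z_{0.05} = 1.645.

For two independent groups with equal n: n = 2·((z_{α/2} + z_β) / d)².
z_{α/2} + z_β = 1.960 + 1.645 = 3.605.
n = 2 × (3.605 / 0.36)² = 2 × 10.014² = 2 × 100.28 = 200.6.
Round up to the next whole participant.

n = 201 per group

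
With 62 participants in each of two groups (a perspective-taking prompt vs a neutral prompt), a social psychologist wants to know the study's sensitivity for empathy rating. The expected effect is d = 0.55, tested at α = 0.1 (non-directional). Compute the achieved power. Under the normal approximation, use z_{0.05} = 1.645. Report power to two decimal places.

For two equal groups, power = Φ(d·√(n/2) − z_{α/2}).
d·√(n/2) = 0.55 × √(62/2) = 0.55 × 5.568 = 3.062.
z_β = 3.062 − 1.645 = 1.417.
Power = Φ(1.417) = 0.922.

power ≈ 0.92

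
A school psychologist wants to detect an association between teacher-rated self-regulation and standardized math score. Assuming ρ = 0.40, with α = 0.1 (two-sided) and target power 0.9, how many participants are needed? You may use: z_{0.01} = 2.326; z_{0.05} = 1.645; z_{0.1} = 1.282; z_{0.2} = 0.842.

Fisher's z: C = ½·ln((1+r)/(1−r)) = ½·ln(2.3333) = 0.4236.
n = ((z_{α/2} + z_β)/C)² + 3.
(1.645 + 1.282) / 0.4236 = 2.927 / 0.4236 = 6.910.
n = 6.910² + 3 = 47.75 + 3 = 50.7.
Round up.

n = 51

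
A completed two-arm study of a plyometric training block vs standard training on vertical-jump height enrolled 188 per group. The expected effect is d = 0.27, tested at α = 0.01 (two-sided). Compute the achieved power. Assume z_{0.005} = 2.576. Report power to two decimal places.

power ≈ 0.52

For two equal groups, power = Φ(d·√(n/2) − z_{α/2}).
d·√(n/2) = 0.27 × √(188/2) = 0.27 × 9.695 = 2.618.
z_β = 2.618 − 2.576 = 0.042.
Power = Φ(0.042) = 0.517.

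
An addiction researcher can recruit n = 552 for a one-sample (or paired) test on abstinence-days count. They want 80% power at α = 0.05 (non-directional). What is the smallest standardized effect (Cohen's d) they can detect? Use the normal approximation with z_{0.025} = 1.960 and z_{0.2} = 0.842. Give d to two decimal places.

d_min ≈ 0.12

For a single sample (or paired design) of n = 552: d_min = (z_{α/2} + z_β)/√n.
z-sum = 1.960 + 0.842 = 2.802.
d_min = 2.802 / √552 = 2.802 / 23.495 = 0.119.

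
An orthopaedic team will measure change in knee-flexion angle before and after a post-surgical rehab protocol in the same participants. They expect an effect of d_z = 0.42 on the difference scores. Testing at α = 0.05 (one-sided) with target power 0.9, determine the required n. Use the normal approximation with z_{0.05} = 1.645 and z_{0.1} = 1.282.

For a paired (one-sample on differences) test: n = ((z_{α} + z_β) / d)².
z_{α} + z_β = 1.645 + 1.282 = 2.927.
n = (2.927 / 0.42)² = 6.969² = 48.57.
Round up.

n = 49 pairs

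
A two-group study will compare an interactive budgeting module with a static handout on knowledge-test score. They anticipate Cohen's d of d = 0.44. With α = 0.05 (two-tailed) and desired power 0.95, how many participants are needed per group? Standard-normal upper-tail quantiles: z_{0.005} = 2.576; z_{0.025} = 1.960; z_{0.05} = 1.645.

For two independent groups with equal n: n = 2·((z_{α/2} + z_β) / d)².
z_{α/2} + z_β = 1.960 + 1.645 = 3.605.
n = 2 × (3.605 / 0.44)² = 2 × 8.193² = 2 × 67.13 = 134.3.
Round up to the next whole participant.

n = 135 per group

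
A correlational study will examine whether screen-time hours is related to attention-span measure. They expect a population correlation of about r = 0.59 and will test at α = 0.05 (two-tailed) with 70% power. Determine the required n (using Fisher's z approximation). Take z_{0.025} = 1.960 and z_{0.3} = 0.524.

n = 17

Fisher's z: C = ½·ln((1+r)/(1−r)) = ½·ln(3.8780) = 0.6777.
n = ((z_{α/2} + z_β)/C)² + 3.
(1.960 + 0.524) / 0.6777 = 2.484 / 0.6777 = 3.665.
n = 3.665² + 3 = 13.43 + 3 = 16.4.
Round up.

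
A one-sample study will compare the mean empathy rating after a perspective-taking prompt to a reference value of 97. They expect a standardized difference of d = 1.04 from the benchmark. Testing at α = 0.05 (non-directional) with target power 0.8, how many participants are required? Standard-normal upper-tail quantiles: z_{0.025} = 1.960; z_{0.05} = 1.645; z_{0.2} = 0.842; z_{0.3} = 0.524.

For a one-sample test: n = ((z_{α/2} + z_β) / d)².
z_{α/2} + z_β = 1.960 + 0.842 = 2.802.
n = (2.802 / 1.04)² = 2.694² = 7.26.
Round up.

n = 8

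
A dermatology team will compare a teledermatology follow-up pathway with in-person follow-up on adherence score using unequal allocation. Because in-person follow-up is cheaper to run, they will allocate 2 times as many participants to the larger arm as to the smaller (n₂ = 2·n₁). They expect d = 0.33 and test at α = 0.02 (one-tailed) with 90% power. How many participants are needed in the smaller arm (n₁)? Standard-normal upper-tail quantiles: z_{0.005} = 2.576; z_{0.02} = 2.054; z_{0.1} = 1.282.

n₁ = 154

With allocation ratio k = n₂/n₁ = 2, Var(x̄₁−x̄₂) = σ²(1/n₁ + 1/(k·n₁)) = σ²·(k+1)/(k·n₁).
So n₁ = (1 + 1/k)·((z_{α} + z_β)/d)² = 1.500 × (3.336/0.33)².
n₁ = 1.500 × 102.19 = 153.3.
Round up: n₁ = 154, giving n₂ = 2 × 154 = 308.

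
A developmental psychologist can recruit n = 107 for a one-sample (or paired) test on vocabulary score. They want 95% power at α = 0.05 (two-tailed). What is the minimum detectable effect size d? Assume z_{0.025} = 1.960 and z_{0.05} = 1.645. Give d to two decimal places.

d_min ≈ 0.35

For a single sample (or paired design) of n = 107: d_min = (z_{α/2} + z_β)/√n.
z-sum = 1.960 + 1.645 = 3.605.
d_min = 3.605 / √107 = 3.605 / 10.344 = 0.349.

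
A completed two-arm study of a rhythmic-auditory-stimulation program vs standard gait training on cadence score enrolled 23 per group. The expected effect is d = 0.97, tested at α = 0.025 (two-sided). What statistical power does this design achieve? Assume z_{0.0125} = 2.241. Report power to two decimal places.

power ≈ 0.85

For two equal groups, power = Φ(d·√(n/2) − z_{α/2}).
d·√(n/2) = 0.97 × √(23/2) = 0.97 × 3.391 = 3.289.
z_β = 3.289 − 2.241 = 1.048.
Power = Φ(1.048) = 0.853.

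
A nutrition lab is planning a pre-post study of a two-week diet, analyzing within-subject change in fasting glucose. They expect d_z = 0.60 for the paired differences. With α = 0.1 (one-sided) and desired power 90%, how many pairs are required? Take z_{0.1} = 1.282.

n = 19 pairs

For a paired (one-sample on differences) test: n = ((z_{α} + z_β) / d)².
z_{α} + z_β = 1.282 + 1.282 = 2.564.
n = (2.564 / 0.60)² = 4.273² = 18.26.
Round up.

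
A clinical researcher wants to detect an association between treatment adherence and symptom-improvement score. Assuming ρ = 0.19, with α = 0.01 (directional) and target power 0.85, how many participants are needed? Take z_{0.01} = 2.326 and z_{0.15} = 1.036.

Fisher's z: C = ½·ln((1+r)/(1−r)) = ½·ln(1.4691) = 0.1923.
n = ((z_{α} + z_β)/C)² + 3.
(2.326 + 1.036) / 0.1923 = 3.362 / 0.1923 = 17.483.
n = 17.483² + 3 = 305.66 + 3 = 308.7.
Round up.

n = 309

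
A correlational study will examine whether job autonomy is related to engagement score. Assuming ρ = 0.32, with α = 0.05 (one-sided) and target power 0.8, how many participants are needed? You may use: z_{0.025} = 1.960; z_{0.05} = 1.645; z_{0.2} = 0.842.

n = 60

Fisher's z: C = ½·ln((1+r)/(1−r)) = ½·ln(1.9412) = 0.3316.
n = ((z_{α} + z_β)/C)² + 3.
(1.645 + 0.842) / 0.3316 = 2.487 / 0.3316 = 7.500.
n = 7.500² + 3 = 56.25 + 3 = 59.2.
Round up.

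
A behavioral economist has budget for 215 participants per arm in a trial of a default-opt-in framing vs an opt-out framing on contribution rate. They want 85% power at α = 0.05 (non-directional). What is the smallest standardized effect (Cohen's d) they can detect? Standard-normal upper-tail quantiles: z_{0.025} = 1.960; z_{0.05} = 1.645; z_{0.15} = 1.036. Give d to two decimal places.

d_min ≈ 0.29

For two independent groups of n = 215 each: d_min = (z_{α/2} + z_β)·√(2/n).
z-sum = 1.960 + 1.036 = 2.996.
d_min = 2.996 × √(2/215) = 2.996 × 0.0964 = 0.289.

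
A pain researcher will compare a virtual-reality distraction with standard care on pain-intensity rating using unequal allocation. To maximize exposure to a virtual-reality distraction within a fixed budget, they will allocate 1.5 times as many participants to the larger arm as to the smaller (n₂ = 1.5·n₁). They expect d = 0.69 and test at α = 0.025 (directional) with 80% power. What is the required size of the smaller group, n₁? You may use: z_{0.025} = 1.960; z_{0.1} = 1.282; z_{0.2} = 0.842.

With allocation ratio k = n₂/n₁ = 1.5, Var(x̄₁−x̄₂) = σ²(1/n₁ + 1/(k·n₁)) = σ²·(k+1)/(k·n₁).
So n₁ = (1 + 1/k)·((z_{α} + z_β)/d)² = 1.667 × (2.802/0.69)².
n₁ = 1.667 × 16.49 = 27.5.
Round up: n₁ = 28, giving n₂ = 1.5 × 28 = 42.

n₁ = 28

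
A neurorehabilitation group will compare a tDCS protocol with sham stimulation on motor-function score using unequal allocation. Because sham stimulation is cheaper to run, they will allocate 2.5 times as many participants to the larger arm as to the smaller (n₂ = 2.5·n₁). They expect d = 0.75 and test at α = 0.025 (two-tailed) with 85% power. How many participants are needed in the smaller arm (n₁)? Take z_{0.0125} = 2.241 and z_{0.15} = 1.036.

n₁ = 27

With allocation ratio k = n₂/n₁ = 2.5, Var(x̄₁−x̄₂) = σ²(1/n₁ + 1/(k·n₁)) = σ²·(k+1)/(k·n₁).
So n₁ = (1 + 1/k)·((z_{α/2} + z_β)/d)² = 1.400 × (3.277/0.75)².
n₁ = 1.400 × 19.09 = 26.7.
Round up: n₁ = 27, giving n₂ = ⌈2.5 × 27⌉ = ⌈67.5⌉ = 68.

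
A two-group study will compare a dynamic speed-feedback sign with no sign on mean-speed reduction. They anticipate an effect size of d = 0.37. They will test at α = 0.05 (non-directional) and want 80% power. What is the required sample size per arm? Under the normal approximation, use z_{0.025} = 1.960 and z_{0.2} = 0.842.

For two independent groups with equal n: n = 2·((z_{α/2} + z_β) / d)².
z_{α/2} + z_β = 1.960 + 0.842 = 2.802.
n = 2 × (2.802 / 0.37)² = 2 × 7.573² = 2 × 57.35 = 114.7.
Round up to the next whole participant.

n = 115 per group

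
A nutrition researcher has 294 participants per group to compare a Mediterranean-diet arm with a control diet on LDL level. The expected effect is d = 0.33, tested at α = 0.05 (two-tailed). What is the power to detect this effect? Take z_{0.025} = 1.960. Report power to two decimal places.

For two equal groups, power = Φ(d·√(n/2) − z_{α/2}).
d·√(n/2) = 0.33 × √(294/2) = 0.33 × 12.124 = 4.001.
z_β = 4.001 − 1.960 = 2.041.
Power = Φ(2.041) = 0.979.

power ≈ 0.98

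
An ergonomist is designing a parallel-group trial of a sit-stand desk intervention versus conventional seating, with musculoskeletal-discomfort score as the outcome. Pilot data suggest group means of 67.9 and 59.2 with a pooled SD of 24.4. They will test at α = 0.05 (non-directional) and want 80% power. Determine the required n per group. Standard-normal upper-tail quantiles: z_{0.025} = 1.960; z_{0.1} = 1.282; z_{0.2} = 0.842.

Cohen's d = |M₁ − M₂| / SD_pooled = |67.9 − 59.2| / 24.4 = 8.7 / 24.4 = 0.357.
For two independent groups with equal n: n = 2·((z_{α/2} + z_β) / d)².
z_{α/2} + z_β = 1.960 + 0.842 = 2.802.
n = 2 × (2.802 / 0.357)² = 2 × 7.849² = 2 × 61.60 = 123.2.
Round up to the next whole participant.

n = 124 per group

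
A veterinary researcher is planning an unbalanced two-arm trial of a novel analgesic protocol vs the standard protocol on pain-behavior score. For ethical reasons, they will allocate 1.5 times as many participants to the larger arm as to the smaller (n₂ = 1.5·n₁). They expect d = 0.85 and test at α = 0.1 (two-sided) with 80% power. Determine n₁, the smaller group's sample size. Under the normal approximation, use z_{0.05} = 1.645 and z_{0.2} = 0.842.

With allocation ratio k = n₂/n₁ = 1.5, Var(x̄₁−x̄₂) = σ²(1/n₁ + 1/(k·n₁)) = σ²·(k+1)/(k·n₁).
So n₁ = (1 + 1/k)·((z_{α/2} + z_β)/d)² = 1.667 × (2.487/0.85)².
n₁ = 1.667 × 8.56 = 14.3.
Round up: n₁ = 15, giving n₂ = ⌈1.5 × 15⌉ = ⌈22.5⌉ = 23.

n₁ = 15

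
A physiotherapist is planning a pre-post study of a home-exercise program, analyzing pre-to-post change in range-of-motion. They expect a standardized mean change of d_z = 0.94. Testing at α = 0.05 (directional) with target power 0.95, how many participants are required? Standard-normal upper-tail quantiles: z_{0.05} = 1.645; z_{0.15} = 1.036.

n = 13 pairs

For a paired (one-sample on differences) test: n = ((z_{α} + z_β) / d)².
z_{α} + z_β = 1.645 + 1.645 = 3.290.
n = (3.290 / 0.94)² = 3.500² = 12.25.
Round up.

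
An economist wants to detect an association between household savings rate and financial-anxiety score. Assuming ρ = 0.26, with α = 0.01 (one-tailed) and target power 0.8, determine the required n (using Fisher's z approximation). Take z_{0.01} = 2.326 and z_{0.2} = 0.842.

Fisher's z: C = ½·ln((1+r)/(1−r)) = ½·ln(1.7027) = 0.2661.
n = ((z_{α} + z_β)/C)² + 3.
(2.326 + 0.842) / 0.2661 = 3.168 / 0.2661 = 11.905.
n = 11.905² + 3 = 141.74 + 3 = 144.7.
Round up.

n = 145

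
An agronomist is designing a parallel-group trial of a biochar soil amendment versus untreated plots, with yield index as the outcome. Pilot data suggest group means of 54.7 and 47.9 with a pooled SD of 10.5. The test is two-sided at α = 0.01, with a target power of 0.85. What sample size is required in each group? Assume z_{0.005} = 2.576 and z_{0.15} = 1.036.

n = 63 per group

Cohen's d = |M₁ − M₂| / SD_pooled = |54.7 − 47.9| / 10.5 = 6.8 / 10.5 = 0.648.
For two independent groups with equal n: n = 2·((z_{α/2} + z_β) / d)².
z_{α/2} + z_β = 2.576 + 1.036 = 3.612.
n = 2 × (3.612 / 0.648)² = 2 × 5.574² = 2 × 31.07 = 62.1.
Round up to the next whole participant.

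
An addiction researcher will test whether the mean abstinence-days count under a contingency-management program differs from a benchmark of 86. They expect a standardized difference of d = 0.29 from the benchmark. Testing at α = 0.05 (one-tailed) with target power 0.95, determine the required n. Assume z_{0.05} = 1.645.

For a one-sample test: n = ((z_{α} + z_β) / d)².
z_{α} + z_β = 1.645 + 1.645 = 3.290.
n = (3.290 / 0.29)² = 11.345² = 128.71.
Round up.

n = 129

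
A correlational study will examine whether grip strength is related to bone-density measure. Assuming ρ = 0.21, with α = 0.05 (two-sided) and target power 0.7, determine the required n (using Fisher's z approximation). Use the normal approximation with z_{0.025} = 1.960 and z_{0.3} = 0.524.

Fisher's z: C = ½·ln((1+r)/(1−r)) = ½·ln(1.5316) = 0.2132.
n = ((z_{α/2} + z_β)/C)² + 3.
(1.960 + 0.524) / 0.2132 = 2.484 / 0.2132 = 11.651.
n = 11.651² + 3 = 135.75 + 3 = 138.7.
Round up.

n = 139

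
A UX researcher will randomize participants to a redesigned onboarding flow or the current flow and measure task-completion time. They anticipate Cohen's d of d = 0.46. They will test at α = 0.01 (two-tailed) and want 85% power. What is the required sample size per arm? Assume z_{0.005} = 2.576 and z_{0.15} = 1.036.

n = 124 per group

For two independent groups with equal n: n = 2·((z_{α/2} + z_β) / d)².
z_{α/2} + z_β = 2.576 + 1.036 = 3.612.
n = 2 × (3.612 / 0.46)² = 2 × 7.852² = 2 × 61.66 = 123.3.
Round up to the next whole participant.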